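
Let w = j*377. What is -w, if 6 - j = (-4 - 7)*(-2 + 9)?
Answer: -31291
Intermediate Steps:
j = 83 (j = 6 - (-4 - 7)*(-2 + 9) = 6 - (-11)*7 = 6 - 1*(-77) = 6 + 77 = 83)
w = 31291 (w = 83*377 = 31291)
-w = -1*31291 = -31291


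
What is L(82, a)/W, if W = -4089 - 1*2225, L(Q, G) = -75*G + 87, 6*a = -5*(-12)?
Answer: 663/6314 ≈ 0.10500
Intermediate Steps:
a = 10 (a = (-5*(-12))/6 = (⅙)*60 = 10)
L(Q, G) = 87 - 75*G
W = -6314 (W = -4089 - 2225 = -6314)
L(82, a)/W = (87 - 75*10)/(-6314) = (87 - 750)*(-1/6314) = -663*(-1/6314) = 663/6314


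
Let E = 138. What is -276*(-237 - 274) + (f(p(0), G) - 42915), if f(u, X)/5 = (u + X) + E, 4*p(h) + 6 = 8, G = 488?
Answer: 202507/2 ≈ 1.0125e+5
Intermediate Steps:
p(h) = ½ (p(h) = -3/2 + (¼)*8 = -3/2 + 2 = ½)
f(u, X) = 690 + 5*X + 5*u (f(u, X) = 5*((u + X) + 138) = 5*((X + u) + 138) = 5*(138 + X + u) = 690 + 5*X + 5*u)
-276*(-237 - 274) + (f(p(0), G) - 42915) = -276*(-237 - 274) + ((690 + 5*488 + 5*(½)) - 42915) = -276*(-511) + ((690 + 2440 + 5/2) - 42915) = 141036 + (6265/2 - 42915) = 141036 - 79565/2 = 202507/2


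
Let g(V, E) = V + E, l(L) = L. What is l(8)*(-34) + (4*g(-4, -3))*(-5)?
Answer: -132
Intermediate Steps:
g(V, E) = E + V
l(8)*(-34) + (4*g(-4, -3))*(-5) = 8*(-34) + (4*(-3 - 4))*(-5) = -272 + (4*(-7))*(-5) = -272 - 28*(-5) = -272 + 140 = -132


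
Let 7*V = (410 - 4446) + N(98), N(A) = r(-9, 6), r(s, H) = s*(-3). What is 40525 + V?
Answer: 279666/7 ≈ 39952.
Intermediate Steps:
r(s, H) = -3*s
N(A) = 27 (N(A) = -3*(-9) = 27)
V = -4009/7 (V = ((410 - 4446) + 27)/7 = (-4036 + 27)/7 = (⅐)*(-4009) = -4009/7 ≈ -572.71)
40525 + V = 40525 - 4009/7 = 279666/7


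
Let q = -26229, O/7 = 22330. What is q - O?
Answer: -182539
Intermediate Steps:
O = 156310 (O = 7*22330 = 156310)
q - O = -26229 - 1*156310 = -26229 - 156310 = -182539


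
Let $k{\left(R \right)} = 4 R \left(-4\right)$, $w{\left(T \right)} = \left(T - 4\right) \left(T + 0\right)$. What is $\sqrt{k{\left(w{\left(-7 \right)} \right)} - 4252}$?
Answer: $2 i \sqrt{1371} \approx 74.054 i$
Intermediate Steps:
$w{\left(T \right)} = T \left(-4 + T\right)$ ($w{\left(T \right)} = \left(-4 + T\right) T = T \left(-4 + T\right)$)
$k{\left(R \right)} = - 16 R$
$\sqrt{k{\left(w{\left(-7 \right)} \right)} - 4252} = \sqrt{- 16 \left(- 7 \left(-4 - 7\right)\right) - 4252} = \sqrt{- 16 \left(\left(-7\right) \left(-11\right)\right) - 4252} = \sqrt{\left(-16\right) 77 - 4252} = \sqrt{-1232 - 4252} = \sqrt{-5484} = 2 i \sqrt{1371}$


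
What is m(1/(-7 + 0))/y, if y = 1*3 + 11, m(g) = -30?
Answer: -15/7 ≈ -2.1429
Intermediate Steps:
y = 14 (y = 3 + 11 = 14)
m(1/(-7 + 0))/y = -30/14 = -30*1/14 = -15/7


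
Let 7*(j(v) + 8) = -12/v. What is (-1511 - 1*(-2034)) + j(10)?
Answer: 18019/35 ≈ 514.83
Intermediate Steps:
j(v) = -8 - 12/(7*v) (j(v) = -8 + (-12/v)/7 = -8 - 12/(7*v))
(-1511 - 1*(-2034)) + j(10) = (-1511 - 1*(-2034)) + (-8 - 12/7/10) = (-1511 + 2034) + (-8 - 12/7*1/10) = 523 + (-8 - 6/35) = 523 - 286/35 = 18019/35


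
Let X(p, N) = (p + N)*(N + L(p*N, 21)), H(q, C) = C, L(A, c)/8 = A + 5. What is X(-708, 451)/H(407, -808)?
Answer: -656371061/808 ≈ -8.1234e+5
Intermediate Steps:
L(A, c) = 40 + 8*A (L(A, c) = 8*(A + 5) = 8*(5 + A) = 40 + 8*A)
X(p, N) = (N + p)*(40 + N + 8*N*p) (X(p, N) = (p + N)*(N + (40 + 8*(p*N))) = (N + p)*(N + (40 + 8*(N*p))) = (N + p)*(N + (40 + 8*N*p)) = (N + p)*(40 + N + 8*N*p))
X(-708, 451)/H(407, -808) = (451² + 451*(-708) + 8*451*(5 + 451*(-708)) + 8*(-708)*(5 + 451*(-708)))/(-808) = (203401 - 319308 + 8*451*(5 - 319308) + 8*(-708)*(5 - 319308))*(-1/808) = (203401 - 319308 + 8*451*(-319303) + 8*(-708)*(-319303))*(-1/808) = (203401 - 319308 - 1152045224 + 1808532192)*(-1/808) = 656371061*(-1/808) = -656371061/808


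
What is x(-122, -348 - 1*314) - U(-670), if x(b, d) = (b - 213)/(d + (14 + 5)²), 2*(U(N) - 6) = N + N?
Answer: 200199/301 ≈ 665.11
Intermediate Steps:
U(N) = 6 + N (U(N) = 6 + (N + N)/2 = 6 + (2*N)/2 = 6 + N)
x(b, d) = (-213 + b)/(361 + d) (x(b, d) = (-213 + b)/(d + 19²) = (-213 + b)/(d + 361) = (-213 + b)/(361 + d))
x(-122, -348 - 1*314) - U(-670) = (-213 - 122)/(361 + (-348 - 1*314)) - (6 - 670) = -335/(361 + (-348 - 314)) - 1*(-664) = -335/(361 - 662) + 664 = -335/(-301) + 664 = -1/301*(-335) + 664 = 335/301 + 664 = 200199/301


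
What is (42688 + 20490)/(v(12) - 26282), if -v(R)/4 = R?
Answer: -31589/13165 ≈ -2.3995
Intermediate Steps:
v(R) = -4*R
(42688 + 20490)/(v(12) - 26282) = (42688 + 20490)/(-4*12 - 26282) = 63178/(-48 - 26282) = 63178/(-26330) = 63178*(-1/26330) = -31589/13165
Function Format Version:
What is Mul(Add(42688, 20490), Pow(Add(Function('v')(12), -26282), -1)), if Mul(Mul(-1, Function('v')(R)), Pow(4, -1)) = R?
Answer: Rational(-31589, 13165) ≈ -2.3995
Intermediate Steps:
Function('v')(R) = Mul(-4, R)
Mul(Add(42688, 20490), Pow(Add(Function('v')(12), -26282), -1)) = Mul(Add(42688, 20490), Pow(Add(Mul(-4, 12), -26282), -1)) = Mul(63178, Pow(Add(-48, -26282), -1)) = Mul(63178, Pow(-26330, -1)) = Mul(63178, Rational(-1, 26330)) = Rational(-31589, 13165)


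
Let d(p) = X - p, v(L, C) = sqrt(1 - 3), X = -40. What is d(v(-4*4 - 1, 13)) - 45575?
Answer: -45615 - I*sqrt(2) ≈ -45615.0 - 1.4142*I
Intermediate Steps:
v(L, C) = I*sqrt(2) (v(L, C) = sqrt(-2) = I*sqrt(2))
d(p) = -40 - p
d(v(-4*4 - 1, 13)) - 45575 = (-40 - I*sqrt(2)) - 45575 = -45615 - I*sqrt(2)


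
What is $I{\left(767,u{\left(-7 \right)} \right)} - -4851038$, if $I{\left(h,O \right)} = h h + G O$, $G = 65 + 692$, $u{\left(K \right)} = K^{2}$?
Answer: $5476420$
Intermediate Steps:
$G = 757$
$I{\left(h,O \right)} = h^{2} + 757 O$ ($I{\left(h,O \right)} = h h + 757 O = h^{2} + 757 O$)
$I{\left(767,u{\left(-7 \right)} \right)} - -4851038 = \left(767^{2} + 757 \left(-7\right)^{2}\right) - -4851038 = \left(588289 + 757 \cdot 49\right) + 4851038 = \left(588289 + 37093\right) + 4851038 = 625382 + 4851038 = 5476420$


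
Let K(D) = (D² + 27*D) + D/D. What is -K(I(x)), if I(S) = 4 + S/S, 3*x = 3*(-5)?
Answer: -161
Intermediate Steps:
x = -5 (x = (3*(-5))/3 = (⅓)*(-15) = -5)
I(S) = 5 (I(S) = 4 + 1 = 5)
K(D) = 1 + D² + 27*D (K(D) = (D² + 27*D) + 1 = 1 + D² + 27*D)
-K(I(x)) = -(1 + 5² + 27*5) = -(1 + 25 + 135) = -1*161 = -161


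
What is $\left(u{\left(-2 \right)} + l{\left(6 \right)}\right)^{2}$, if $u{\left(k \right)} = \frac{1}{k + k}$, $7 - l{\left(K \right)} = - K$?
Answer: $\frac{2601}{16} \approx 162.56$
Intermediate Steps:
$l{\left(K \right)} = 7 + K$ ($l{\left(K \right)} = 7 - - K = 7 + K$)
$u{\left(k \right)} = \frac{1}{2 k}$
$\left(u{\left(-2 \right)} + l{\left(6 \right)}\right)^{2} = \left(\frac{1}{2 \left(-2\right)} + \left(7 + 6\right)\right)^{2} = \left(\frac{1}{2} \left(- \frac{1}{2}\right) + 13\right)^{2} = \left(- \frac{1}{4} + 13\right)^{2} = \left(\frac{51}{4}\right)^{2} = \frac{2601}{16}$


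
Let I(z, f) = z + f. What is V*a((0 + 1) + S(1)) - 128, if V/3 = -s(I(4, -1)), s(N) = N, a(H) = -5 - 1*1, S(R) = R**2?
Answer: -74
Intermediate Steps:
I(z, f) = f + z
a(H) = -6 (a(H) = -5 - 1 = -6)
V = -9 (V = 3*(-(-1 + 4)) = 3*(-1*3) = 3*(-3) = -9)
V*a((0 + 1) + S(1)) - 128 = -9*(-6) - 128 = 54 - 128 = -74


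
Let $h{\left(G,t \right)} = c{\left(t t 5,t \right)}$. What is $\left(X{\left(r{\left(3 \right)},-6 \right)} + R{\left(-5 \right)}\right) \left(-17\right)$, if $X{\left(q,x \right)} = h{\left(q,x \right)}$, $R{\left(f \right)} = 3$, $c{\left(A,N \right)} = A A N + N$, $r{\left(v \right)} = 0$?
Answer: $3304851$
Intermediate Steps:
$c{\left(A,N \right)} = N + N A^{2}$ ($c{\left(A,N \right)} = A^{2} N + N = N A^{2} + N = N + N A^{2}$)
$h{\left(G,t \right)} = t \left(1 + 25 t^{4}\right)$ ($h{\left(G,t \right)} = t \left(1 + \left(t t 5\right)^{2}\right) = t \left(1 + \left(t^{2} \cdot 5\right)^{2}\right) = t \left(1 + \left(5 t^{2}\right)^{2}\right) = t \left(1 + 25 t^{4}\right)$)
$X{\left(q,x \right)} = x + 25 x^{5}$
$\left(X{\left(r{\left(3 \right)},-6 \right)} + R{\left(-5 \right)}\right) \left(-17\right) = \left(\left(-6 + 25 \left(-6\right)^{5}\right) + 3\right) \left(-17\right) = \left(\left(-6 + 25 \left(-7776\right)\right) + 3\right) \left(-17\right) = \left(\left(-6 - 194400\right) + 3\right) \left(-17\right) = \left(-194406 + 3\right) \left(-17\right) = \left(-194403\right) \left(-17\right) = 3304851$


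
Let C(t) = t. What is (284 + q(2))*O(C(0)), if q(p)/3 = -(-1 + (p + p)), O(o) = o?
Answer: 0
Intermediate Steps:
q(p) = 3 - 6*p (q(p) = 3*(-(-1 + (p + p))) = 3*(-(-1 + 2*p)) = 3*(1 - 2*p) = 3 - 6*p)
(284 + q(2))*O(C(0)) = (284 + (3 - 6*2))*0 = (284 + (3 - 12))*0 = (284 - 9)*0 = 275*0 = 0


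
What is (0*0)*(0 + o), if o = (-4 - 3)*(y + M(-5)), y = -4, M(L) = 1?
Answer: 0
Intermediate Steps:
o = 21 (o = (-4 - 3)*(-4 + 1) = -7*(-3) = 21)
(0*0)*(0 + o) = (0*0)*(0 + 21) = 0*21 = 0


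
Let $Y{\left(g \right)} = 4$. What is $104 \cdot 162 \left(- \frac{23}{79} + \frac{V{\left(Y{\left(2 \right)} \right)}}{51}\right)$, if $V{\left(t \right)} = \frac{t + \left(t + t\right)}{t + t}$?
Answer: $- \frac{5922072}{1343} \approx -4409.6$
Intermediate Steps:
$V{\left(t \right)} = \frac{3}{2}$ ($V{\left(t \right)} = \frac{t + 2 t}{2 t} = 3 t \frac{1}{2 t} = \frac{3}{2}$)
$104 \cdot 162 \left(- \frac{23}{79} + \frac{V{\left(Y{\left(2 \right)} \right)}}{51}\right) = 104 \cdot 162 \left(- \frac{23}{79} + \frac{3}{2 \cdot 51}\right) = 16848 \left(\left(-23\right) \frac{1}{79} + \frac{3}{2} \cdot \frac{1}{51}\right) = 16848 \left(- \frac{23}{79} + \frac{1}{34}\right) = 16848 \left(- \frac{703}{2686}\right) = - \frac{5922072}{1343}$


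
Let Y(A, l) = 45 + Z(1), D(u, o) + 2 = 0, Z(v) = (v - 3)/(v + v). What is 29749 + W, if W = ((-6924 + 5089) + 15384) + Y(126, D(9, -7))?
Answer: 43342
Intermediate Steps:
Z(v) = (-3 + v)/(2*v) (Z(v) = (-3 + v)/((2*v)) = (-3 + v)*(1/(2*v)) = (-3 + v)/(2*v))
D(u, o) = -2 (D(u, o) = -2 + 0 = -2)
Y(A, l) = 44 (Y(A, l) = 45 + (½)*(-3 + 1)/1 = 45 + (½)*1*(-2) = 45 - 1 = 44)
W = 13593 (W = ((-6924 + 5089) + 15384) + 44 = (-1835 + 15384) + 44 = 13549 + 44 = 13593)
29749 + W = 29749 + 13593 = 43342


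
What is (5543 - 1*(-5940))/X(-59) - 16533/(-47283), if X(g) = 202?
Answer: 182096785/3183722 ≈ 57.196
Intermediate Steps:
(5543 - 1*(-5940))/X(-59) - 16533/(-47283) = (5543 - 1*(-5940))/202 - 16533/(-47283) = (5543 + 5940)*(1/202) - 16533*(-1/47283) = 11483*(1/202) + 5511/15761 = 11483/202 + 5511/15761 = 182096785/3183722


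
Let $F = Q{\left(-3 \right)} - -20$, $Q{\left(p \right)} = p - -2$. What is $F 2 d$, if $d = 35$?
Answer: $1330$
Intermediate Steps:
$Q{\left(p \right)} = 2 + p$ ($Q{\left(p \right)} = p + 2 = 2 + p$)
$F = 19$ ($F = \left(2 - 3\right) - -20 = -1 + 20 = 19$)
$F 2 d = 19 \cdot 2 \cdot 35 = 38 \cdot 35 = 1330$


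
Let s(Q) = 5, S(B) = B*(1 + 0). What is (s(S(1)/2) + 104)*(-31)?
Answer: -3379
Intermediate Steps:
S(B) = B (S(B) = B*1 = B)
(s(S(1)/2) + 104)*(-31) = (5 + 104)*(-31) = 109*(-31) = -3379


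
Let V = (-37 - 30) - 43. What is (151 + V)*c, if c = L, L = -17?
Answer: -697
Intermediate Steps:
V = -110 (V = -67 - 43 = -110)
c = -17
(151 + V)*c = (151 - 110)*(-17) = 41*(-17) = -697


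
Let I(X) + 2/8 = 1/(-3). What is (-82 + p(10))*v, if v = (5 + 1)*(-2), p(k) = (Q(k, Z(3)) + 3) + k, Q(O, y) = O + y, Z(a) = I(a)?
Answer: 715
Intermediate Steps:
I(X) = -7/12 (I(X) = -¼ + 1/(-3) = -¼ - ⅓ = -7/12)
Z(a) = -7/12
p(k) = 29/12 + 2*k (p(k) = ((k - 7/12) + 3) + k = ((-7/12 + k) + 3) + k = (29/12 + k) + k = 29/12 + 2*k)
v = -12 (v = 6*(-2) = -12)
(-82 + p(10))*v = (-82 + (29/12 + 2*10))*(-12) = (-82 + (29/12 + 20))*(-12) = (-82 + 269/12)*(-12) = -715/12*(-12) = 715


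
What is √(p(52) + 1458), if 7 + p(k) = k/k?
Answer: 22*√3 ≈ 38.105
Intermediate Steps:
p(k) = -6 (p(k) = -7 + k/k = -7 + 1 = -6)
√(p(52) + 1458) = √(-6 + 1458) = √1452 = 22*√3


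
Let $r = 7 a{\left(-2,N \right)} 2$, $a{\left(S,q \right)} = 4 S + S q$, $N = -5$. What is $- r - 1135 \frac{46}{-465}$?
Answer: $\frac{7838}{93} \approx 84.28$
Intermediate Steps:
$r = 28$ ($r = 7 \left(- 2 \left(4 - 5\right)\right) 2 = 7 \left(\left(-2\right) \left(-1\right)\right) 2 = 7 \cdot 2 \cdot 2 = 14 \cdot 2 = 28$)
$- r - 1135 \frac{46}{-465} = \left(-1\right) 28 - 1135 \frac{46}{-465} = -28 - 1135 \cdot 46 \left(- \frac{1}{465}\right) = -28 - - \frac{10442}{93} = -28 + \frac{10442}{93} = \frac{7838}{93}$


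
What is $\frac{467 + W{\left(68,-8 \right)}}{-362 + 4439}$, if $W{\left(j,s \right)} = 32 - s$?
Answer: $\frac{169}{1359} \approx 0.12436$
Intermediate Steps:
$\frac{467 + W{\left(68,-8 \right)}}{-362 + 4439} = \frac{467 + \left(32 - -8\right)}{-362 + 4439} = \frac{467 + \left(32 + 8\right)}{4077} = \left(467 + 40\right) \frac{1}{4077} = 507 \cdot \frac{1}{4077} = \frac{169}{1359}$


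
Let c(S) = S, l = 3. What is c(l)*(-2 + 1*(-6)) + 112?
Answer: 88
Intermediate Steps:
c(l)*(-2 + 1*(-6)) + 112 = 3*(-2 + 1*(-6)) + 112 = 3*(-2 - 6) + 112 = 3*(-8) + 112 = -24 + 112 = 88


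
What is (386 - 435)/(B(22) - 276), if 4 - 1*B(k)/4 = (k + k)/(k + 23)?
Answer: 2205/11876 ≈ 0.18567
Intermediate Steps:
B(k) = 16 - 8*k/(23 + k) (B(k) = 16 - 4*(k + k)/(k + 23) = 16 - 4*2*k/(23 + k) = 16 - 8*k/(23 + k))
(386 - 435)/(B(22) - 276) = (386 - 435)/(8*(46 + 22)/(23 + 22) - 276) = -49/(8*68/45 - 276) = -49/(8*(1/45)*68 - 276) = -49/(544/45 - 276) = -49/(-11876/45) = -49*(-45/11876) = 2205/11876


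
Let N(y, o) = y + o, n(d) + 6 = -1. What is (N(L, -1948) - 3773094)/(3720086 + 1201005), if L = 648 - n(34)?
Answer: -3774387/4921091 ≈ -0.76698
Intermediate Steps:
n(d) = -7 (n(d) = -6 - 1 = -7)
L = 655 (L = 648 - 1*(-7) = 648 + 7 = 655)
N(y, o) = o + y
(N(L, -1948) - 3773094)/(3720086 + 1201005) = ((-1948 + 655) - 3773094)/(3720086 + 1201005) = (-1293 - 3773094)/4921091 = -3774387*1/4921091 = -3774387/4921091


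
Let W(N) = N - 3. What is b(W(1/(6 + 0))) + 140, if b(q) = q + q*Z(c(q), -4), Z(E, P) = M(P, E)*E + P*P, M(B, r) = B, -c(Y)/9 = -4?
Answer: 2999/6 ≈ 499.83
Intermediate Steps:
c(Y) = 36 (c(Y) = -9*(-4) = 36)
Z(E, P) = P² + E*P (Z(E, P) = P*E + P*P = E*P + P² = P² + E*P)
W(N) = -3 + N
b(q) = -127*q (b(q) = q + q*(-4*(36 - 4)) = q + q*(-4*32) = q + q*(-128) = q - 128*q = -127*q)
b(W(1/(6 + 0))) + 140 = -127*(-3 + 1/(6 + 0)) + 140 = -127*(-3 + 1/6) + 140 = -127*(-3 + ⅙) + 140 = -127*(-17/6) + 140 = 2159/6 + 140 = 2999/6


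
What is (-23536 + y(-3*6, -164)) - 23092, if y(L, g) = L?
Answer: -46646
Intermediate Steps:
(-23536 + y(-3*6, -164)) - 23092 = (-23536 - 3*6) - 23092 = (-23536 - 18) - 23092 = -23554 - 23092 = -46646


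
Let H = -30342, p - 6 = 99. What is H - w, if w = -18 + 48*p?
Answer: -35364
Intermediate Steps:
p = 105 (p = 6 + 99 = 105)
w = 5022 (w = -18 + 48*105 = -18 + 5040 = 5022)
H - w = -30342 - 1*5022 = -30342 - 5022 = -35364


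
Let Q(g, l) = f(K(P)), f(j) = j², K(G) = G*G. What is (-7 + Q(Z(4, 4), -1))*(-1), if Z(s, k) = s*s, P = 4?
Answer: -249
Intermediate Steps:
K(G) = G²
Z(s, k) = s²
Q(g, l) = 256 (Q(g, l) = (4²)² = 16² = 256)
(-7 + Q(Z(4, 4), -1))*(-1) = (-7 + 256)*(-1) = 249*(-1) = -249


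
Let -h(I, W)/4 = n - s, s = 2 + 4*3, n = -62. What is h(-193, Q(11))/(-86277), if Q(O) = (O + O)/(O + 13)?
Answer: -304/86277 ≈ -0.0035235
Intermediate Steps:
Q(O) = 2*O/(13 + O) (Q(O) = (2*O)/(13 + O) = 2*O/(13 + O))
s = 14 (s = 2 + 12 = 14)
h(I, W) = 304 (h(I, W) = -4*(-62 - 1*14) = -4*(-62 - 14) = -4*(-76) = 304)
h(-193, Q(11))/(-86277) = 304/(-86277) = 304*(-1/86277) = -304/86277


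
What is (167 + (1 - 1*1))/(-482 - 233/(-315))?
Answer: -52605/151597 ≈ -0.34701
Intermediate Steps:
(167 + (1 - 1*1))/(-482 - 233/(-315)) = (167 + (1 - 1))/(-482 - 233*(-1/315)) = (167 + 0)/(-482 + 233/315) = 167/(-151597/315) = 167*(-315/151597) = -52605/151597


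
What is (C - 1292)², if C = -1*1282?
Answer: 6625476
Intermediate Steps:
C = -1282
(C - 1292)² = (-1282 - 1292)² = (-2574)² = 6625476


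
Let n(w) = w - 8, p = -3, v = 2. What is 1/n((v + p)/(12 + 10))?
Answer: -22/177 ≈ -0.12429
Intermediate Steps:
n(w) = -8 + w
1/n((v + p)/(12 + 10)) = 1/(-8 + (2 - 3)/(12 + 10)) = 1/(-8 - 1/22) = 1/(-177/22) = -22/177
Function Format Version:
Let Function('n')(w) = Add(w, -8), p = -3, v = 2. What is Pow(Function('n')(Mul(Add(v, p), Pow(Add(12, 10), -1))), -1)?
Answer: Rational(-22, 177) ≈ -0.12429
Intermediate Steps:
Function('n')(w) = Add(-8, w)
Pow(Function('n')(Mul(Add(v, p), Pow(Add(12, 10), -1))), -1) = Pow(Add(-8, Mul(Add(2, -3), Pow(Add(12, 10), -1))), -1) = Pow(Add(-8, Mul(-1, Pow(22, -1))), -1) = Pow(Add(-8, Mul(-1, Rational(1, 22))), -1) = Pow(Add(-8, Rational(-1, 22)), -1) = Pow(Rational(-177, 22), -1) = Rational(-22, 177)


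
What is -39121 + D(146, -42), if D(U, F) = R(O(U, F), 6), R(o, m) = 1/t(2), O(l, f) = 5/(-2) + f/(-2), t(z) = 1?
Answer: -39120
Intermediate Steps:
O(l, f) = -5/2 - f/2 (O(l, f) = 5*(-1/2) + f*(-1/2) = -5/2 - f/2)
R(o, m) = 1 (R(o, m) = 1/1 = 1)
D(U, F) = 1
-39121 + D(146, -42) = -39121 + 1 = -39120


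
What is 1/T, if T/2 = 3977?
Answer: 1/7954 ≈ 0.00012572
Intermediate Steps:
T = 7954 (T = 2*3977 = 7954)
1/T = 1/7954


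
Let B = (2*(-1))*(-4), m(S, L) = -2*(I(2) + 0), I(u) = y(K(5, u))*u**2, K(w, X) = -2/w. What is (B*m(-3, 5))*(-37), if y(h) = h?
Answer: -4736/5 ≈ -947.20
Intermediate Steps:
I(u) = -2*u**2/5 (I(u) = (-2/5)*u**2 = (-2*1/5)*u**2 = -2*u**2/5)
m(S, L) = 16/5 (m(S, L) = -2*(-2/5*2**2 + 0) = -2*(-2/5*4 + 0) = -2*(-8/5 + 0) = -2*(-8/5) = 16/5)
B = 8 (B = -2*(-4) = 8)
(B*m(-3, 5))*(-37) = (8*(16/5))*(-37) = (128/5)*(-37) = -4736/5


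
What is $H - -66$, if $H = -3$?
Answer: $63$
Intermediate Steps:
$H - -66 = -3 - -66 = -3 + 66 = 63$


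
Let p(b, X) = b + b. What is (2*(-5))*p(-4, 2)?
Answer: 80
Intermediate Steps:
p(b, X) = 2*b
(2*(-5))*p(-4, 2) = (2*(-5))*(2*(-4)) = -10*(-8) = 80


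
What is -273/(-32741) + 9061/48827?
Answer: 309995972/1598644807 ≈ 0.19391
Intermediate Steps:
-273/(-32741) + 9061/48827 = -273*(-1/32741) + 9061*(1/48827) = 273/32741 + 9061/48827 = 309995972/1598644807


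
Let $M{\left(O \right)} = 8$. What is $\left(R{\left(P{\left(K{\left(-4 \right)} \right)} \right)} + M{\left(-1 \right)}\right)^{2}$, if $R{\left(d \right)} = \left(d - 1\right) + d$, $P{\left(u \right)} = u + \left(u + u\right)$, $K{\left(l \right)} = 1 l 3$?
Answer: $4225$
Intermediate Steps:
$K{\left(l \right)} = 3 l$ ($K{\left(l \right)} = l 3 = 3 l$)
$P{\left(u \right)} = 3 u$ ($P{\left(u \right)} = u + 2 u = 3 u$)
$R{\left(d \right)} = -1 + 2 d$ ($R{\left(d \right)} = \left(-1 + d\right) + d = -1 + 2 d$)
$\left(R{\left(P{\left(K{\left(-4 \right)} \right)} \right)} + M{\left(-1 \right)}\right)^{2} = \left(\left(-1 + 2 \cdot 3 \cdot 3 \left(-4\right)\right) + 8\right)^{2} = \left(\left(-1 + 2 \cdot 3 \left(-12\right)\right) + 8\right)^{2} = \left(\left(-1 + 2 \left(-36\right)\right) + 8\right)^{2} = \left(\left(-1 - 72\right) + 8\right)^{2} = \left(-73 + 8\right)^{2} = \left(-65\right)^{2} = 4225$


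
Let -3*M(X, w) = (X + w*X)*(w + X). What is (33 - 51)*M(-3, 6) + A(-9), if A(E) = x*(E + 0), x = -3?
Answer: -351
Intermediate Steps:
A(E) = -3*E (A(E) = -3*(E + 0) = -3*E)
M(X, w) = -(X + w)*(X + X*w)/3 (M(X, w) = -(X + w*X)*(w + X)/3 = -(X + X*w)*(X + w)/3 = -(X + w)*(X + X*w)/3)
(33 - 51)*M(-3, 6) + A(-9) = (33 - 51)*(-⅓*(-3)*(-3 + 6 + 6² - 3*6)) - 3*(-9) = -(-6)*(-3)*(-3 + 6 + 36 - 18) + 27 = -(-6)*(-3)*21 + 27 = -18*21 + 27 = -378 + 27 = -351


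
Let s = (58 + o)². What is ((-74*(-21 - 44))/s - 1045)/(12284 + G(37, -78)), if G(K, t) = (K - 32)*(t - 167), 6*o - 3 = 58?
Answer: -174635485/1849960579 ≈ -0.094400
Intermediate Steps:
o = 61/6 (o = ½ + (⅙)*58 = ½ + 29/3 = 61/6 ≈ 10.167)
G(K, t) = (-167 + t)*(-32 + K) (G(K, t) = (-32 + K)*(-167 + t) = (-167 + t)*(-32 + K))
s = 167281/36 (s = (58 + 61/6)² = (409/6)² = 167281/36 ≈ 4646.7)
((-74*(-21 - 44))/s - 1045)/(12284 + G(37, -78)) = ((-74*(-21 - 44))/(167281/36) - 1045)/(12284 + (5344 - 167*37 - 32*(-78) + 37*(-78))) = (-74*(-65)*(36/167281) - 1045)/(12284 + (5344 - 6179 + 2496 - 2886)) = (4810*(36/167281) - 1045)/(12284 - 1225) = (173160/167281 - 1045)/11059 = -174635485/167281*1/11059 = -174635485/1849960579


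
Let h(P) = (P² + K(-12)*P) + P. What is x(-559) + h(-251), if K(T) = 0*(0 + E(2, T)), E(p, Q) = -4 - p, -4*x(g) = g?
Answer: 251559/4 ≈ 62890.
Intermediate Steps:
x(g) = -g/4
K(T) = 0 (K(T) = 0*(0 + (-4 - 1*2)) = 0*(0 + (-4 - 2)) = 0*(0 - 6) = 0*(-6) = 0)
h(P) = P + P² (h(P) = (P² + 0*P) + P = (P² + 0) + P = P² + P = P + P²)
x(-559) + h(-251) = -¼*(-559) - 251*(1 - 251) = 559/4 - 251*(-250) = 559/4 + 62750 = 251559/4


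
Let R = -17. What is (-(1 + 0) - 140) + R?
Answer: -158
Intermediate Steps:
(-(1 + 0) - 140) + R = (-(1 + 0) - 140) - 17 = (-1*1 - 140) - 17 = (-1 - 140) - 17 = -141 - 17 = -158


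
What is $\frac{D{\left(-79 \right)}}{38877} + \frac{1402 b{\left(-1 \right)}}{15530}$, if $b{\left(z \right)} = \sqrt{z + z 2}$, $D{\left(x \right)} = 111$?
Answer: $\frac{37}{12959} + \frac{701 i \sqrt{3}}{7765} \approx 0.0028552 + 0.15636 i$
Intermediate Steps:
$b{\left(z \right)} = \sqrt{3} \sqrt{z}$ ($b{\left(z \right)} = \sqrt{z + 2 z} = \sqrt{3 z} = \sqrt{3} \sqrt{z}$)
$\frac{D{\left(-79 \right)}}{38877} + \frac{1402 b{\left(-1 \right)}}{15530} = \frac{111}{38877} + \frac{1402 \sqrt{3} \sqrt{-1}}{15530} = 111 \cdot \frac{1}{38877} + 1402 \sqrt{3} i \frac{1}{15530} = \frac{37}{12959} + 1402 i \sqrt{3} \cdot \frac{1}{15530} = \frac{37}{12959} + \frac{701 i \sqrt{3}}{7765}$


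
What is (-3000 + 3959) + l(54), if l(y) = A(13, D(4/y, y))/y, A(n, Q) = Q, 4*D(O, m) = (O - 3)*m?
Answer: 103493/108 ≈ 958.27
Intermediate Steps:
D(O, m) = m*(-3 + O)/4 (D(O, m) = ((O - 3)*m)/4 = ((-3 + O)*m)/4 = (m*(-3 + O))/4 = m*(-3 + O)/4)
l(y) = -¾ + 1/y (l(y) = (y*(-3 + 4/y)/4)/y = -¾ + 1/y)
(-3000 + 3959) + l(54) = (-3000 + 3959) + (-¾ + 1/54) = 959 + (-¾ + 1/54) = 959 - 79/108 = 103493/108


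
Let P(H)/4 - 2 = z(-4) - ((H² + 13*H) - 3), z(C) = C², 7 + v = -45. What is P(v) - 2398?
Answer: -10426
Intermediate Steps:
v = -52 (v = -7 - 45 = -52)
P(H) = 84 - 52*H - 4*H² (P(H) = 8 + 4*((-4)² - ((H² + 13*H) - 3)) = 8 + 4*(16 - (-3 + H² + 13*H)) = 8 + 4*(16 + (3 - H² - 13*H)) = 8 + 4*(19 - H² - 13*H) = 8 + (76 - 52*H - 4*H²) = 84 - 52*H - 4*H²)
P(v) - 2398 = (84 - 52*(-52) - 4*(-52)²) - 2398 = (84 + 2704 - 4*2704) - 2398 = (84 + 2704 - 10816) - 2398 = -8028 - 2398 = -10426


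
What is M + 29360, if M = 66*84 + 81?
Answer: 34985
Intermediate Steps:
M = 5625 (M = 5544 + 81 = 5625)
M + 29360 = 5625 + 29360 = 34985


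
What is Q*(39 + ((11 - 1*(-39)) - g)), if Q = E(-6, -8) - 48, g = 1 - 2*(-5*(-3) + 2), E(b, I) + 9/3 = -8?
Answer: -7198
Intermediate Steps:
E(b, I) = -11 (E(b, I) = -3 - 8 = -11)
g = -33 (g = 1 - 2*(15 + 2) = 1 - 2*17 = 1 - 34 = -33)
Q = -59 (Q = -11 - 48 = -59)
Q*(39 + ((11 - 1*(-39)) - g)) = -59*(39 + ((11 - 1*(-39)) - 1*(-33))) = -59*(39 + ((11 + 39) + 33)) = -59*(39 + (50 + 33)) = -59*(39 + 83) = -59*122 = -7198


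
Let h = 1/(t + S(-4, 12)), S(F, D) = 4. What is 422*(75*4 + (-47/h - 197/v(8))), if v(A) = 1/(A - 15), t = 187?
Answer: -3079756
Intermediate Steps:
v(A) = 1/(-15 + A)
h = 1/191 (h = 1/(187 + 4) = 1/191 ≈ 0.0052356)
422*(75*4 + (-47/h - 197/v(8))) = 422*(75*4 + (-47/1/191 - 197/(1/(-15 + 8)))) = 422*(300 + (-47*191 - 197/(1/(-7)))) = 422*(300 + (-8977 - 197/(-1/7))) = 422*(300 + (-8977 - 197*(-7))) = 422*(300 + (-8977 + 1379)) = 422*(300 - 7598) = 422*(-7298) = -3079756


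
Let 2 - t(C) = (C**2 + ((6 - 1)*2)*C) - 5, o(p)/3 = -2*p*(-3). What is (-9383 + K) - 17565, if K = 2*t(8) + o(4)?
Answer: -27150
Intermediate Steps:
o(p) = 18*p (o(p) = 3*(-2*p*(-3)) = 3*(6*p) = 18*p)
t(C) = 7 - C**2 - 10*C (t(C) = 2 - ((C**2 + ((6 - 1)*2)*C) - 5) = 2 - ((C**2 + (5*2)*C) - 5) = 2 - ((C**2 + 10*C) - 5) = 2 - (-5 + C**2 + 10*C) = 2 + (5 - C**2 - 10*C) = 7 - C**2 - 10*C)
K = -202 (K = 2*(7 - 1*8**2 - 10*8) + 18*4 = 2*(7 - 1*64 - 80) + 72 = 2*(7 - 64 - 80) + 72 = 2*(-137) + 72 = -274 + 72 = -202)
(-9383 + K) - 17565 = (-9383 - 202) - 17565 = -9585 - 17565 = -27150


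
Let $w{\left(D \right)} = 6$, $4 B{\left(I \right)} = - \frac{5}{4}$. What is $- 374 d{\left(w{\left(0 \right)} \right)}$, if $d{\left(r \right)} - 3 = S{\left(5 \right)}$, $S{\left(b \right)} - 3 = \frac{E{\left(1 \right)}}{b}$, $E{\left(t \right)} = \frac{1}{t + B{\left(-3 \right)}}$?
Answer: $- \frac{11764}{5} \approx -2352.8$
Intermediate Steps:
$B{\left(I \right)} = - \frac{5}{16}$ ($B{\left(I \right)} = \frac{\left(-5\right) \frac{1}{4}}{4} = \frac{1}{4} \left(- \frac{5}{4}\right) = - \frac{5}{16}$)
$E{\left(t \right)} = \frac{1}{- \frac{5}{16} + t}$ ($E{\left(t \right)} = \frac{1}{t - \frac{5}{16}} = \frac{1}{- \frac{5}{16} + t}$)
$S{\left(b \right)} = 3 + \frac{16}{11 b}$ ($S{\left(b \right)} = 3 + \frac{16 \frac{1}{-5 + 16 \cdot 1}}{b} = 3 + \frac{16 \frac{1}{-5 + 16}}{b} = 3 + \frac{16 \cdot \frac{1}{11}}{b} = 3 + \frac{16}{11 b}$)
$d{\left(r \right)} = \frac{346}{55}$ ($d{\left(r \right)} = 3 + \left(3 + \frac{16}{11 \cdot 5}\right) = 3 + \left(3 + \frac{16}{11} \cdot \frac{1}{5}\right) = 3 + \left(3 + \frac{16}{55}\right) = 3 + \frac{181}{55} = \frac{346}{55}$)
$- 374 d{\left(w{\left(0 \right)} \right)} = \left(-374\right) \frac{346}{55} = - \frac{11764}{5}$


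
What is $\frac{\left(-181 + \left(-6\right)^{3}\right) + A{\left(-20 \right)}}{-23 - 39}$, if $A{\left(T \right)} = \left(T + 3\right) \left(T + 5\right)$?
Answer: $\frac{71}{31} \approx 2.2903$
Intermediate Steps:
$A{\left(T \right)} = \left(3 + T\right) \left(5 + T\right)$
$\frac{\left(-181 + \left(-6\right)^{3}\right) + A{\left(-20 \right)}}{-23 - 39} = \frac{\left(-181 + \left(-6\right)^{3}\right) + \left(15 + \left(-20\right)^{2} + 8 \left(-20\right)\right)}{-23 - 39} = \frac{\left(-181 - 216\right) + \left(15 + 400 - 160\right)}{-62} = \left(-397 + 255\right) \left(- \frac{1}{62}\right) = \left(-142\right) \left(- \frac{1}{62}\right) = \frac{71}{31}$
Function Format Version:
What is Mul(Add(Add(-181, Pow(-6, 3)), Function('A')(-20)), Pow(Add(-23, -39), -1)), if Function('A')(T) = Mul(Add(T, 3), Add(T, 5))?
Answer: Rational(71, 31) ≈ 2.2903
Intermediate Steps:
Function('A')(T) = Mul(Add(3, T), Add(5, T))
Mul(Add(Add(-181, Pow(-6, 3)), Function('A')(-20)), Pow(Add(-23, -39), -1)) = Mul(Add(Add(-181, Pow(-6, 3)), Add(15, Pow(-20, 2), Mul(8, -20))), Pow(Add(-23, -39), -1)) = Mul(Add(Add(-181, -216), Add(15, 400, -160)), Pow(-62, -1)) = Mul(Add(-397, 255), Rational(-1, 62)) = Mul(-142, Rational(-1, 62)) = Rational(71, 31)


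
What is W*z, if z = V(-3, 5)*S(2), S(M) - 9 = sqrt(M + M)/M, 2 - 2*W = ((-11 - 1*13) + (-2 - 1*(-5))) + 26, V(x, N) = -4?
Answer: 60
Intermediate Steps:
W = -3/2 (W = 1 - (((-11 - 1*13) + (-2 - 1*(-5))) + 26)/2 = 1 - (((-11 - 13) + (-2 + 5)) + 26)/2 = 1 - ((-24 + 3) + 26)/2 = 1 - (-21 + 26)/2 = 1 - 1/2*5 = 1 - 5/2 = -3/2 ≈ -1.5000)
S(M) = 9 + sqrt(2)/sqrt(M) (S(M) = 9 + sqrt(M + M)/M = 9 + sqrt(2*M)/M = 9 + (sqrt(2)*sqrt(M))/M = 9 + sqrt(2)/sqrt(M))
z = -40 (z = -4*(9 + sqrt(2)/sqrt(2)) = -4*(9 + sqrt(2)*(sqrt(2)/2)) = -4*(9 + 1) = -4*10 = -40)
W*z = -3/2*(-40) = 60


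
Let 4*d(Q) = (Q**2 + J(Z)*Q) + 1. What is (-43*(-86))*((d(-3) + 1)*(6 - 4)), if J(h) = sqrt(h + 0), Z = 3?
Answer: 25886 - 5547*sqrt(3) ≈ 16278.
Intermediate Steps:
J(h) = sqrt(h)
d(Q) = 1/4 + Q**2/4 + Q*sqrt(3)/4 (d(Q) = ((Q**2 + sqrt(3)*Q) + 1)/4 = ((Q**2 + Q*sqrt(3)) + 1)/4 = (1 + Q**2 + Q*sqrt(3))/4 = 1/4 + Q**2/4 + Q*sqrt(3)/4)
(-43*(-86))*((d(-3) + 1)*(6 - 4)) = (-43*(-86))*(((1/4 + (1/4)*(-3)**2 + (1/4)*(-3)*sqrt(3)) + 1)*(6 - 4)) = 3698*(((1/4 + (1/4)*9 - 3*sqrt(3)/4) + 1)*2) = 3698*(((1/4 + 9/4 - 3*sqrt(3)/4) + 1)*2) = 3698*(((5/2 - 3*sqrt(3)/4) + 1)*2) = 3698*((7/2 - 3*sqrt(3)/4)*2) = 3698*(7 - 3*sqrt(3)/2) = 25886 - 5547*sqrt(3)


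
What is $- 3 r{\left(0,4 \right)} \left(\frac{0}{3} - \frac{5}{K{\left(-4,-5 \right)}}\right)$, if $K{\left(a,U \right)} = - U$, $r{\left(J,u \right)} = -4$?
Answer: $-12$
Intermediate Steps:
$- 3 r{\left(0,4 \right)} \left(\frac{0}{3} - \frac{5}{K{\left(-4,-5 \right)}}\right) = \left(-3\right) \left(-4\right) \left(\frac{0}{3} - \frac{5}{\left(-1\right) \left(-5\right)}\right) = 12 \left(0 \cdot \frac{1}{3} - \frac{5}{5}\right) = 12 \left(0 - 1\right) = 12 \left(-1\right) = -12$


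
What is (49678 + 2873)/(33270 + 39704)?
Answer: 52551/72974 ≈ 0.72013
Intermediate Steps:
(49678 + 2873)/(33270 + 39704) = 52551/72974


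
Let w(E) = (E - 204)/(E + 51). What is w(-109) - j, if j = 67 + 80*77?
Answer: -360853/58 ≈ -6221.6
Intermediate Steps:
w(E) = (-204 + E)/(51 + E)
j = 6227 (j = 67 + 6160 = 6227)
w(-109) - j = (-204 - 109)/(51 - 109) - 1*6227 = -313/(-58) - 6227 = -1/58*(-313) - 6227 = 313/58 - 6227 = -360853/58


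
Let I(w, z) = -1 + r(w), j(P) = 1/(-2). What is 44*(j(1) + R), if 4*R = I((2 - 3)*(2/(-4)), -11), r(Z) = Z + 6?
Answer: 77/2 ≈ 38.500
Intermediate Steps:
r(Z) = 6 + Z
j(P) = -½
I(w, z) = 5 + w (I(w, z) = -1 + (6 + w) = 5 + w)
R = 11/8 (R = (5 + (2 - 3)*(2/(-4)))/4 = (5 - 2*(-1)/4)/4 = (5 - 1*(-½))/4 = (5 + ½)/4 = (¼)*(11/2) = 11/8 ≈ 1.3750)
44*(j(1) + R) = 44*(-½ + 11/8) = 44*(7/8) = 77/2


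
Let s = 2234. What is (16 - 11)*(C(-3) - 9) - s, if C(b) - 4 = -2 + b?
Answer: -2284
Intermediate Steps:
C(b) = 2 + b (C(b) = 4 + (-2 + b) = 2 + b)
(16 - 11)*(C(-3) - 9) - s = (16 - 11)*((2 - 3) - 9) - 1*2234 = 5*(-1 - 9) - 2234 = 5*(-10) - 2234 = -50 - 2234 = -2284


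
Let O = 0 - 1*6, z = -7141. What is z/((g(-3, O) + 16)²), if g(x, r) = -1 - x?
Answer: -7141/324 ≈ -22.040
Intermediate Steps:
O = -6 (O = 0 - 6 = -6)
z/((g(-3, O) + 16)²) = -7141/((-1 - 1*(-3)) + 16)² = -7141/((-1 + 3) + 16)² = -7141/(2 + 16)² = -7141/(18²) = -7141/324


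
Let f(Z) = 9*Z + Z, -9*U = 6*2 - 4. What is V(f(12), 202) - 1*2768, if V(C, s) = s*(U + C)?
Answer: 191632/9 ≈ 21292.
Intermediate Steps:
U = -8/9 (U = -(6*2 - 4)/9 = -(12 - 4)/9 = -⅑*8 = -8/9 ≈ -0.88889)
f(Z) = 10*Z
V(C, s) = s*(-8/9 + C)
V(f(12), 202) - 1*2768 = (⅑)*202*(-8 + 9*(10*12)) - 1*2768 = (⅑)*202*(-8 + 9*120) - 2768 = (⅑)*202*(-8 + 1080) - 2768 = (⅑)*202*1072 - 2768 = 216544/9 - 2768 = 191632/9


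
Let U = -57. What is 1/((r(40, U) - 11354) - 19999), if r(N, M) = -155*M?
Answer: -1/22518 ≈ -4.4409e-5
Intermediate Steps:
1/((r(40, U) - 11354) - 19999) = 1/((-155*(-57) - 11354) - 19999) = 1/((8835 - 11354) - 19999) = 1/(-2519 - 19999) = 1/(-22518) = -1/22518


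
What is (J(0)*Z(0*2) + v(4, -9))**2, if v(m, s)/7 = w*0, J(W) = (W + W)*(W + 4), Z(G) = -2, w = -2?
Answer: 0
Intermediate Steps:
J(W) = 2*W*(4 + W) (J(W) = (2*W)*(4 + W) = 2*W*(4 + W))
v(m, s) = 0 (v(m, s) = 7*(-2*0) = 7*0 = 0)
(J(0)*Z(0*2) + v(4, -9))**2 = ((2*0*(4 + 0))*(-2) + 0)**2 = ((2*0*4)*(-2) + 0)**2 = (0*(-2) + 0)**2 = (0 + 0)**2 = 0**2 = 0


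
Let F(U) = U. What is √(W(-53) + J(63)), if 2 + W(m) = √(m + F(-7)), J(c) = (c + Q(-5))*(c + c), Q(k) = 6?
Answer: √(8692 + 2*I*√15) ≈ 93.231 + 0.0415*I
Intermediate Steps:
J(c) = 2*c*(6 + c) (J(c) = (c + 6)*(c + c) = (6 + c)*(2*c) = 2*c*(6 + c))
W(m) = -2 + √(-7 + m) (W(m) = -2 + √(m - 7) = -2 + √(-7 + m))
√(W(-53) + J(63)) = √((-2 + √(-7 - 53)) + 2*63*(6 + 63)) = √((-2 + √(-60)) + 2*63*69) = √((-2 + 2*I*√15) + 8694) = √(8692 + 2*I*√15)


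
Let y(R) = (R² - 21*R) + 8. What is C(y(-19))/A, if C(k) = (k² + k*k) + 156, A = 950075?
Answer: 1179804/950075 ≈ 1.2418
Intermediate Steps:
y(R) = 8 + R² - 21*R
C(k) = 156 + 2*k² (C(k) = (k² + k²) + 156 = 2*k² + 156 = 156 + 2*k²)
C(y(-19))/A = (156 + 2*(8 + (-19)² - 21*(-19))²)/950075 = (156 + 2*(8 + 361 + 399)²)*(1/950075) = (156 + 2*768²)*(1/950075) = (156 + 2*589824)*(1/950075) = (156 + 1179648)*(1/950075) = 1179804*(1/950075) = 1179804/950075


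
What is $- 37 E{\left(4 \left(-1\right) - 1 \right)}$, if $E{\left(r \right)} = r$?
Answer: $185$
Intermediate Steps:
$- 37 E{\left(4 \left(-1\right) - 1 \right)} = - 37 \left(4 \left(-1\right) - 1\right) = - 37 \left(-4 - 1\right) = \left(-37\right) \left(-5\right) = 185$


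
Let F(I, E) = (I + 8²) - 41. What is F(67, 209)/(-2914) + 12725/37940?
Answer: 3366605/11055716 ≈ 0.30451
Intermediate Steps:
F(I, E) = 23 + I (F(I, E) = (I + 64) - 41 = (64 + I) - 41 = 23 + I)
F(67, 209)/(-2914) + 12725/37940 = (23 + 67)/(-2914) + 12725/37940 = 90*(-1/2914) + 12725*(1/37940) = -45/1457 + 2545/7588 = 3366605/11055716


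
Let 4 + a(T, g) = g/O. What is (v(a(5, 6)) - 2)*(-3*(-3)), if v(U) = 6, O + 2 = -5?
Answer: 36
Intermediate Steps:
O = -7 (O = -2 - 5 = -7)
a(T, g) = -4 - g/7 (a(T, g) = -4 + g/(-7) = -4 + g*(-⅐) = -4 - g/7)
(v(a(5, 6)) - 2)*(-3*(-3)) = (6 - 2)*(-3*(-3)) = 4*9 = 36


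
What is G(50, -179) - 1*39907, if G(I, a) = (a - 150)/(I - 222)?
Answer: -6863675/172 ≈ -39905.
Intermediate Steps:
G(I, a) = (-150 + a)/(-222 + I)
G(50, -179) - 1*39907 = (-150 - 179)/(-222 + 50) - 1*39907 = -329/(-172) - 39907 = -1/172*(-329) - 39907 = 329/172 - 39907 = -6863675/172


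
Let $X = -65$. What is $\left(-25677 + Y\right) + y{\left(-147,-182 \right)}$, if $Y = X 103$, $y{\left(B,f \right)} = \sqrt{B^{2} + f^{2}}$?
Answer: $-32372 + 7 \sqrt{1117} \approx -32138.0$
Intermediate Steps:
$Y = -6695$ ($Y = \left(-65\right) 103 = -6695$)
$\left(-25677 + Y\right) + y{\left(-147,-182 \right)} = \left(-25677 - 6695\right) + \sqrt{\left(-147\right)^{2} + \left(-182\right)^{2}} = -32372 + \sqrt{21609 + 33124} = -32372 + \sqrt{54733} = -32372 + 7 \sqrt{1117}$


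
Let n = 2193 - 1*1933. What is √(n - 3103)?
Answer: I*√2843 ≈ 53.32*I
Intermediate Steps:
n = 260 (n = 2193 - 1933 = 260)
√(n - 3103) = √(260 - 3103) = √(-2843) = I*√2843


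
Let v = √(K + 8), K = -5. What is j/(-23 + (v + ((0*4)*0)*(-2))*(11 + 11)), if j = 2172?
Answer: 49956/923 + 47784*√3/923 ≈ 143.79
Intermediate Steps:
v = √3 (v = √(-5 + 8) = √3 ≈ 1.7320)
j/(-23 + (v + ((0*4)*0)*(-2))*(11 + 11)) = 2172/(-23 + (√3 + ((0*4)*0)*(-2))*(11 + 11)) = 2172/(-23 + (√3 + (0*0)*(-2))*22) = 2172/(-23 + (√3 + 0*(-2))*22) = 2172/(-23 + (√3 + 0)*22) = 2172/(-23 + √3*22) = 2172/(-23 + 22*√3)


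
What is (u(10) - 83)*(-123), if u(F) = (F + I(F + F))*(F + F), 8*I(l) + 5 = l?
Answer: -38007/2 ≈ -19004.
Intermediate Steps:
I(l) = -5/8 + l/8
u(F) = 2*F*(-5/8 + 5*F/4) (u(F) = (F + (-5/8 + (F + F)/8))*(F + F) = (F + (-5/8 + (2*F)/8))*(2*F) = (F + (-5/8 + F/4))*(2*F) = (-5/8 + 5*F/4)*(2*F) = 2*F*(-5/8 + 5*F/4))
(u(10) - 83)*(-123) = ((5/4)*10*(-1 + 2*10) - 83)*(-123) = ((5/4)*10*(-1 + 20) - 83)*(-123) = ((5/4)*10*19 - 83)*(-123) = (475/2 - 83)*(-123) = (309/2)*(-123) = -38007/2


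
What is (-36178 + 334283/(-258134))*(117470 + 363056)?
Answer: -2243841657313505/129067 ≈ -1.7385e+10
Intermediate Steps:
(-36178 + 334283/(-258134))*(117470 + 363056) = (-36178 + 334283*(-1/258134))*480526 = (-36178 - 334283/258134)*480526 = -9339106135/258134*480526 = -2243841657313505/129067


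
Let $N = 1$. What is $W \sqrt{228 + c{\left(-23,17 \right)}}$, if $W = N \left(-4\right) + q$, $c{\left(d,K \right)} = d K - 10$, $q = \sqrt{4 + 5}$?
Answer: $- i \sqrt{173} \approx - 13.153 i$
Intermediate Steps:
$q = 3$ ($q = \sqrt{9} = 3$)
$c{\left(d,K \right)} = -10 + K d$ ($c{\left(d,K \right)} = K d - 10 = -10 + K d$)
$W = -1$ ($W = 1 \left(-4\right) + 3 = -4 + 3 = -1$)
$W \sqrt{228 + c{\left(-23,17 \right)}} = - \sqrt{228 + \left(-10 + 17 \left(-23\right)\right)} = - \sqrt{228 - 401} = - \sqrt{-173} = - i \sqrt{173}$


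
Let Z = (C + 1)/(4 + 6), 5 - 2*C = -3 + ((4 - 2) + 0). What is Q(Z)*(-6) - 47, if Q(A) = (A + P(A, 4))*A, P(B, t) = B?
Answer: -1223/25 ≈ -48.920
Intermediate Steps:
C = 3 (C = 5/2 - (-3 + ((4 - 2) + 0))/2 = 5/2 - (-3 + (2 + 0))/2 = 5/2 - (-3 + 2)/2 = 5/2 - ½*(-1) = 5/2 + ½ = 3)
Z = ⅖ (Z = (3 + 1)/(4 + 6) = 4/10 = 4*(⅒) = ⅖ ≈ 0.40000)
Q(A) = 2*A² (Q(A) = (A + A)*A = (2*A)*A = 2*A²)
Q(Z)*(-6) - 47 = (2*(⅖)²)*(-6) - 47 = (2*(4/25))*(-6) - 47 = (8/25)*(-6) - 47 = -48/25 - 47 = -1223/25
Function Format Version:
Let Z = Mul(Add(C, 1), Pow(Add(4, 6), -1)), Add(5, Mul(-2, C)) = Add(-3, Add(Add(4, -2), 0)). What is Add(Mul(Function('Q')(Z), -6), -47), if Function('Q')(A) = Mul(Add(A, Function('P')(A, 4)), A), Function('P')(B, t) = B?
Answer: Rational(-1223, 25) ≈ -48.920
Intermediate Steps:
C = 3 (C = Add(Rational(5, 2), Mul(Rational(-1, 2), Add(-3, Add(Add(4, -2), 0)))) = Add(Rational(5, 2), Mul(Rational(-1, 2), Add(-3, Add(2, 0)))) = Add(Rational(5, 2), Mul(Rational(-1, 2), Add(-3, 2))) = Add(Rational(5, 2), Mul(Rational(-1, 2), -1)) = Add(Rational(5, 2), Rational(1, 2)) = 3)
Z = Rational(2, 5) (Z = Mul(Add(3, 1), Pow(Add(4, 6), -1)) = Mul(4, Pow(10, -1)) = Mul(4, Rational(1, 10)) = Rational(2, 5) ≈ 0.40000)
Function('Q')(A) = Mul(2, Pow(A, 2)) (Function('Q')(A) = Mul(Add(A, A), A) = Mul(Mul(2, A), A) = Mul(2, Pow(A, 2)))
Add(Mul(Function('Q')(Z), -6), -47) = Add(Mul(Mul(2, Pow(Rational(2, 5), 2)), -6), -47) = Add(Mul(Mul(2, Rational(4, 25)), -6), -47) = Add(Mul(Rational(8, 25), -6), -47) = Add(Rational(-48, 25), -47) = Rational(-1223, 25)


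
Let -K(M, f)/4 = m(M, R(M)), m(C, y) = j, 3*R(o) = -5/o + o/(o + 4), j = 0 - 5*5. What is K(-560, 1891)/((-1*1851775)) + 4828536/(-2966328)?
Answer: -4967588269/3051651129 ≈ -1.6278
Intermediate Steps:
j = -25 (j = 0 - 25 = -25)
R(o) = -5/(3*o) + o/(3*(4 + o)) (R(o) = (-5/o + o/(o + 4))/3 = (-5/o + o/(4 + o))/3 = -5/(3*o) + o/(3*(4 + o)))
m(C, y) = -25
K(M, f) = 100 (K(M, f) = -4*(-25) = 100)
K(-560, 1891)/((-1*1851775)) + 4828536/(-2966328) = 100/((-1*1851775)) + 4828536/(-2966328) = 100/(-1851775) + 4828536*(-1/2966328) = 100*(-1/1851775) - 67063/41199 = -4/74071 - 67063/41199 = -4967588269/3051651129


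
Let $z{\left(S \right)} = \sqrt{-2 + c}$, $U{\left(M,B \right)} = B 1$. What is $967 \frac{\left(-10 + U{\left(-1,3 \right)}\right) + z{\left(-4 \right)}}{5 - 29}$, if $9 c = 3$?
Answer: $\frac{6769}{24} - \frac{967 i \sqrt{15}}{72} \approx 282.04 - 52.016 i$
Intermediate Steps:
$c = \frac{1}{3}$ ($c = \frac{1}{9} \cdot 3 = \frac{1}{3} \approx 0.33333$)
$U{\left(M,B \right)} = B$
$z{\left(S \right)} = \frac{i \sqrt{15}}{3}$ ($z{\left(S \right)} = \sqrt{-2 + \frac{1}{3}} = \sqrt{- \frac{5}{3}} = \frac{i \sqrt{15}}{3}$)
$967 \frac{\left(-10 + U{\left(-1,3 \right)}\right) + z{\left(-4 \right)}}{5 - 29} = 967 \frac{\left(-10 + 3\right) + \frac{i \sqrt{15}}{3}}{5 - 29} = 967 \frac{-7 + \frac{i \sqrt{15}}{3}}{-24} = 967 \left(-7 + \frac{i \sqrt{15}}{3}\right) \left(- \frac{1}{24}\right) = 967 \left(\frac{7}{24} - \frac{i \sqrt{15}}{72}\right) = \frac{6769}{24} - \frac{967 i \sqrt{15}}{72}$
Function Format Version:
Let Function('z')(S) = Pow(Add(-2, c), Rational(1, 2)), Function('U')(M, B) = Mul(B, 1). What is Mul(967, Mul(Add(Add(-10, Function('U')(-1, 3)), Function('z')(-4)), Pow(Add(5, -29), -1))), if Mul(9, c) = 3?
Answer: Add(Rational(6769, 24), Mul(Rational(-967, 72), I, Pow(15, Rational(1, 2)))) ≈ Add(282.04, Mul(-52.016, I))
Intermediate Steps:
c = Rational(1, 3) (c = Mul(Rational(1, 9), 3) = Rational(1, 3) ≈ 0.33333)
Function('U')(M, B) = B
Function('z')(S) = Mul(Rational(1, 3), I, Pow(15, Rational(1, 2))) (Function('z')(S) = Pow(Add(-2, Rational(1, 3)), Rational(1, 2)) = Pow(Rational(-5, 3), Rational(1, 2)) = Mul(Rational(1, 3), I, Pow(15, Rational(1, 2))))
Mul(967, Mul(Add(Add(-10, Function('U')(-1, 3)), Function('z')(-4)), Pow(Add(5, -29), -1))) = Mul(967, Mul(Add(Add(-10, 3), Mul(Rational(1, 3), I, Pow(15, Rational(1, 2)))), Pow(Add(5, -29), -1))) = Mul(967, Mul(Add(-7, Mul(Rational(1, 3), I, Pow(15, Rational(1, 2)))), Pow(-24, -1))) = Mul(967, Mul(Add(-7, Mul(Rational(1, 3), I, Pow(15, Rational(1, 2)))), Rational(-1, 24))) = Mul(967, Add(Rational(7, 24), Mul(Rational(-1, 72), I, Pow(15, Rational(1, 2))))) = Add(Rational(6769, 24), Mul(Rational(-967, 72), I, Pow(15, Rational(1, 2))))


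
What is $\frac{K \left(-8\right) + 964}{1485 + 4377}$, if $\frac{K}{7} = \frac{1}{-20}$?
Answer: $\frac{2417}{14655} \approx 0.16493$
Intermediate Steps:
$K = - \frac{7}{20}$ ($K = \frac{7}{-20} = 7 \left(- \frac{1}{20}\right) = - \frac{7}{20} \approx -0.35$)
$\frac{K \left(-8\right) + 964}{1485 + 4377} = \frac{\left(- \frac{7}{20}\right) \left(-8\right) + 964}{1485 + 4377} = \frac{\frac{14}{5} + 964}{5862} = \frac{4834}{5} \cdot \frac{1}{5862} = \frac{2417}{14655}$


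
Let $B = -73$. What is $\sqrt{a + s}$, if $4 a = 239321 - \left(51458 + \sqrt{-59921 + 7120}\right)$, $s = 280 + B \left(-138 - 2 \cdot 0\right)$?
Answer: $\frac{\sqrt{229279 - i \sqrt{52801}}}{2} \approx 239.42 - 0.11997 i$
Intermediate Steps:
$s = 10354$ ($s = 280 - 73 \left(-138 - 2 \cdot 0\right) = 280 - 73 \left(-138 - 0\right) = 280 - 73 \left(-138 + 0\right) = 280 - -10074 = 280 + 10074 = 10354$)
$a = \frac{187863}{4} - \frac{i \sqrt{52801}}{4}$ ($a = \frac{239321 - \left(51458 + \sqrt{-59921 + 7120}\right)}{4} = \frac{239321 - \left(51458 + \sqrt{-52801}\right)}{4} = \frac{239321 - \left(51458 + i \sqrt{52801}\right)}{4} = \frac{187863 - i \sqrt{52801}}{4} = \frac{187863}{4} - \frac{i \sqrt{52801}}{4} \approx 46966.0 - 57.446 i$)
$\sqrt{a + s} = \sqrt{\left(\frac{187863}{4} - \frac{i \sqrt{52801}}{4}\right) + 10354} = \sqrt{\frac{229279}{4} - \frac{i \sqrt{52801}}{4}}$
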